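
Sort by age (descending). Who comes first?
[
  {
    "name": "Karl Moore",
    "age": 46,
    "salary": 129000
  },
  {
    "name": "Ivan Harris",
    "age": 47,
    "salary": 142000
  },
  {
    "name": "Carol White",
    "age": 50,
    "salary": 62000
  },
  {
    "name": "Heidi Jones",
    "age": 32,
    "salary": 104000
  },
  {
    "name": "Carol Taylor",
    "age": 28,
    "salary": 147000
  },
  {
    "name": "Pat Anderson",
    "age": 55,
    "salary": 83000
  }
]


Sort by: age (descending)

Sorted order:
  1. Pat Anderson (age = 55)
  2. Carol White (age = 50)
  3. Ivan Harris (age = 47)
  4. Karl Moore (age = 46)
  5. Heidi Jones (age = 32)
  6. Carol Taylor (age = 28)

First: Pat Anderson

Pat Anderson


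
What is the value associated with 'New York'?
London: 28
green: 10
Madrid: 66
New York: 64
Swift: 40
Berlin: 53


Looking up key 'New York'
Value: 64

64


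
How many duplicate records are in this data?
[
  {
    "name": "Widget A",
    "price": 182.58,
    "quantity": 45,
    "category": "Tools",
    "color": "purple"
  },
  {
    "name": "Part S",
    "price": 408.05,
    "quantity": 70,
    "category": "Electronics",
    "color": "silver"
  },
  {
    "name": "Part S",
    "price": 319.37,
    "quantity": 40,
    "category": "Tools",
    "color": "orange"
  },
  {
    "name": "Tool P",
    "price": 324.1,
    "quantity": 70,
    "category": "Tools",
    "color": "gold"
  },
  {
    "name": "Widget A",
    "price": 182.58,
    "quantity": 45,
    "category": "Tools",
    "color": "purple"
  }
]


Checking 5 records for duplicates:

  Row 1: Widget A ($182.58, qty 45)
  Row 2: Part S ($408.05, qty 70)
  Row 3: Part S ($319.37, qty 40)
  Row 4: Tool P ($324.1, qty 70)
  Row 5: Widget A ($182.58, qty 45) <-- DUPLICATE

Duplicates found: 1
Unique records: 4

1 duplicates, 4 unique


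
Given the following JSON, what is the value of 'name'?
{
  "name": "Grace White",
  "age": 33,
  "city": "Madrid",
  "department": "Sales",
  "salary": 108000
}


Looking up field 'name'
Value: Grace White

Grace White


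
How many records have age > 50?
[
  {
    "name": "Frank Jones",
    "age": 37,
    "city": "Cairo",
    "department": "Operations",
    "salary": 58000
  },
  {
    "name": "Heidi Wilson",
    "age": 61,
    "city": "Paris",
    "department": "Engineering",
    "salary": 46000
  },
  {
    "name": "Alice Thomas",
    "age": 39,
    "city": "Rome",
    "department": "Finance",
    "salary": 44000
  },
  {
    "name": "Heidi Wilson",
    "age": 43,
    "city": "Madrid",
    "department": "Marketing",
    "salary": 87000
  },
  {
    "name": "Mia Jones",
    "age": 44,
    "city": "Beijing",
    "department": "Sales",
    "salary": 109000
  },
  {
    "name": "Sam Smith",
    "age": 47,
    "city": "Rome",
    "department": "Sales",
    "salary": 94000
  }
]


Data: 6 records
Condition: age > 50

Checking each record:
  Frank Jones: 37
  Heidi Wilson: 61 MATCH
  Alice Thomas: 39
  Heidi Wilson: 43
  Mia Jones: 44
  Sam Smith: 47

Count: 1

1


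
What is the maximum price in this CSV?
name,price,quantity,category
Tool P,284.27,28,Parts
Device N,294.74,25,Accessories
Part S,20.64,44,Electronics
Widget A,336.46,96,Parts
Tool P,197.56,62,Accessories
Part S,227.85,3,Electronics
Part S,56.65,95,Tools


Computing maximum price:
Values: [284.27, 294.74, 20.64, 336.46, 197.56, 227.85, 56.65]
Max = 336.46

336.46


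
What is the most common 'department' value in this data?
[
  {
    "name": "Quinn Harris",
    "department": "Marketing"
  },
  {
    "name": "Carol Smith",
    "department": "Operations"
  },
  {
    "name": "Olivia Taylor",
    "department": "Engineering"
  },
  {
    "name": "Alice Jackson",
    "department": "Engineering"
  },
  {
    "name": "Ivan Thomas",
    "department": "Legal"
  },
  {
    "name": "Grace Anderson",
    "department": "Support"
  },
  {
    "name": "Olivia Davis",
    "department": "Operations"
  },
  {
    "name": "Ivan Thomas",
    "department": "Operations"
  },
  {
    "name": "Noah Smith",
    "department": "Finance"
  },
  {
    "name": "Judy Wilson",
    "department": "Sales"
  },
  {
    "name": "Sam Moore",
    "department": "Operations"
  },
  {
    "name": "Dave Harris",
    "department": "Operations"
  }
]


Counting 'department' values across 12 records:

  Operations: 5 #####
  Engineering: 2 ##
  Marketing: 1 #
  Legal: 1 #
  Support: 1 #
  Finance: 1 #
  Sales: 1 #

Most common: Operations (5 times)

Operations (5 times)


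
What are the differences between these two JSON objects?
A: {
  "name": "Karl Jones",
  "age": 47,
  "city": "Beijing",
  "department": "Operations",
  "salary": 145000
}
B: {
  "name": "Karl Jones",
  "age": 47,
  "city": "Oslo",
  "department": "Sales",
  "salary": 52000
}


Comparing each field (in key order):
  name: same
  age: same
  city: DIFFERENT
  department: DIFFERENT
  salary: DIFFERENT
Differences:
  city: Beijing -> Oslo
  department: Operations -> Sales
  salary: 145000 -> 52000

3 field(s) changed

3 changes: city, department, salary


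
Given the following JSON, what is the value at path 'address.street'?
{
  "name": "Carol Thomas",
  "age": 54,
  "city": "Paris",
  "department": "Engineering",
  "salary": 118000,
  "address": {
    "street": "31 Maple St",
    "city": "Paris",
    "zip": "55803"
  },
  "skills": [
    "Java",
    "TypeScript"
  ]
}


Query: address.street
Path: address -> street
Value: 31 Maple St

31 Maple St


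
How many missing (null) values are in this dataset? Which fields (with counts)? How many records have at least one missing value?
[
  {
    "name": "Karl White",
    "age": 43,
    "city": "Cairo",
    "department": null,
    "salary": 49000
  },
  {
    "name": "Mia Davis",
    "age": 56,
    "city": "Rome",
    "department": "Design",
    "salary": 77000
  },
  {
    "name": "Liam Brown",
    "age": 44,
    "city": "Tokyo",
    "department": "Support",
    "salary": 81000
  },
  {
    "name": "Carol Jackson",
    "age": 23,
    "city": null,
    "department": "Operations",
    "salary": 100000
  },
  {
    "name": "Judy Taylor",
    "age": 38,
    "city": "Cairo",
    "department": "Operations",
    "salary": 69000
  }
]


Checking for missing (null) values in 5 records:

  Karl White: department
  Mia Davis: complete
  Liam Brown: complete
  Carol Jackson: city
  Judy Taylor: complete

Per field:
  name: 0 missing
  age: 0 missing
  city: 1 missing
  department: 1 missing
  salary: 0 missing

Total missing values: 2
Records with any missing: 2

2 missing values (city: 1, department: 1); 2 incomplete records


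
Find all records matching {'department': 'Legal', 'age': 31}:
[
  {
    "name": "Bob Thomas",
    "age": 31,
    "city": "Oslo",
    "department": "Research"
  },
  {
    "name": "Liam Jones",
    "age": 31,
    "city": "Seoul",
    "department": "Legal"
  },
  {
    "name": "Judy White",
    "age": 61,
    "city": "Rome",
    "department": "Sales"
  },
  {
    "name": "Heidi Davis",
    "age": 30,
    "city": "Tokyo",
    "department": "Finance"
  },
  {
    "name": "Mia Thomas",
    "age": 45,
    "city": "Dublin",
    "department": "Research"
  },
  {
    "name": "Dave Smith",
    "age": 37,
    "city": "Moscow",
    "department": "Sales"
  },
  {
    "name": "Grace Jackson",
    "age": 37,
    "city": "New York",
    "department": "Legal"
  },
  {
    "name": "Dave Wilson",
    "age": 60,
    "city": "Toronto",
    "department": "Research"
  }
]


Search criteria: {'department': 'Legal', 'age': 31}

Checking 8 records:
  Bob Thomas: {department: Research, age: 31}
  Liam Jones: {department: Legal, age: 31} <-- MATCH
  Judy White: {department: Sales, age: 61}
  Heidi Davis: {department: Finance, age: 30}
  Mia Thomas: {department: Research, age: 45}
  Dave Smith: {department: Sales, age: 37}
  Grace Jackson: {department: Legal, age: 37}
  Dave Wilson: {department: Research, age: 60}

Matches: ["Liam Jones"]

["Liam Jones"]


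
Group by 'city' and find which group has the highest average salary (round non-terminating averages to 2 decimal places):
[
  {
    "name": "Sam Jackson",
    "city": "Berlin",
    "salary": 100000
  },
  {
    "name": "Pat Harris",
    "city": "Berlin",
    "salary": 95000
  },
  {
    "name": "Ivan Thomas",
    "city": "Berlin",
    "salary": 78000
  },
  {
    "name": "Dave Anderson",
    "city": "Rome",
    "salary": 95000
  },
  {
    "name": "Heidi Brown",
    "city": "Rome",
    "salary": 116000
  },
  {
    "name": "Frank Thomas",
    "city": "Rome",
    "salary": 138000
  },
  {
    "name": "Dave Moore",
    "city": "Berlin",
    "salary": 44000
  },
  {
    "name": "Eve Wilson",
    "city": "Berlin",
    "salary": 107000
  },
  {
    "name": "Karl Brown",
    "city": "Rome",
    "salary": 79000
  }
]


Group by: city

Groups:
  Berlin: 5 people, avg salary = 424000/5 = $84800
  Rome: 4 people, avg salary = 428000/4 = $107000

Highest average salary: Rome ($107000)

Rome ($107000)


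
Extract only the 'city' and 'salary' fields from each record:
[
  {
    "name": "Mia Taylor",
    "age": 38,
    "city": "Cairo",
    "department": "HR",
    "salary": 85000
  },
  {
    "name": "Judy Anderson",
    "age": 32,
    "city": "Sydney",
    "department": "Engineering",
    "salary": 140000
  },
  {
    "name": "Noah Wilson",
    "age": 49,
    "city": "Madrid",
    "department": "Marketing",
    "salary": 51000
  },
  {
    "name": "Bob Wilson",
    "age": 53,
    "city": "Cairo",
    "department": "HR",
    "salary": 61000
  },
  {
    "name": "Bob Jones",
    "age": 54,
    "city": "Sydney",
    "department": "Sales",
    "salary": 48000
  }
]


Original: 5 records with fields: name, age, city, department, salary
Keep: ['city', 'salary']
Drop: ['name', 'age', 'department']
Result: 5 records, 2 fields each

[
  {
    "city": "Cairo",
    "salary": 85000
  },
  {
    "city": "Sydney",
    "salary": 140000
  },
  {
    "city": "Madrid",
    "salary": 51000
  },
  {
    "city": "Cairo",
    "salary": 61000
  },
  {
    "city": "Sydney",
    "salary": 48000
  }
]


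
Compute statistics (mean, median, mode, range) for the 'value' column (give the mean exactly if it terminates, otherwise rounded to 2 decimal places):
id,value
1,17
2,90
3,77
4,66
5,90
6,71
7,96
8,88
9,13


Data: [17, 90, 77, 66, 90, 71, 96, 88, 13]
Count: 9
Sum: 608
Mean: 608/9 ≈ 67.56 (rounded to 2 decimal places)
Sorted: [13, 17, 66, 71, 77, 88, 90, 90, 96]
Median: 77.0
Mode: 90 (2 times)
Range: 96 - 13 = 83
Min: 13, Max: 96

mean≈67.56, median=77.0, mode=90, range=83


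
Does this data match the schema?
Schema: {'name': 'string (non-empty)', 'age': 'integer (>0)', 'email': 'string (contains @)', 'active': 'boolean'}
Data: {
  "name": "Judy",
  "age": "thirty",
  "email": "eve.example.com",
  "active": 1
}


Validating each field against schema:
  name: OK (non-empty string)
  age: FAIL ("thirty" is not an integer)
  email: FAIL ("eve.example.com" does not contain @)
  active: FAIL (1 is not a boolean)

Result: INVALID (3 errors: age, email, active)

INVALID (3 errors: age, email, active)


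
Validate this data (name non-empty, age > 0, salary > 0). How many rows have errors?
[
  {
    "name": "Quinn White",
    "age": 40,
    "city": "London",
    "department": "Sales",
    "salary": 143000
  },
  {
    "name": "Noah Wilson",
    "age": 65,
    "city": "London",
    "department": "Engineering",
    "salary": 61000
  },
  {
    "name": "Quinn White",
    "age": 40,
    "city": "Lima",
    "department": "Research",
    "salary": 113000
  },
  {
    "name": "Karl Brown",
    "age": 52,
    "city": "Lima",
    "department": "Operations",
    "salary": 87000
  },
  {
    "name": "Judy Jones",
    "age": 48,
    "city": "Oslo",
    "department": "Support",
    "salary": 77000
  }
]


Validating 5 records:
Rules: name non-empty, age > 0, salary > 0

  Row 1 (Quinn White): OK
  Row 2 (Noah Wilson): OK
  Row 3 (Quinn White): OK
  Row 4 (Karl Brown): OK
  Row 5 (Judy Jones): OK

Total errors: 0

0 errors


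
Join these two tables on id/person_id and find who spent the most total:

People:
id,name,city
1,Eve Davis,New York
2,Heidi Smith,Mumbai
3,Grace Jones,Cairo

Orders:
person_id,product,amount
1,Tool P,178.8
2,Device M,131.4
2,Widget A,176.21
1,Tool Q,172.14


Join on: people.id = orders.person_id

Joined rows:
  Eve Davis (New York) bought Tool P for $178.8
  Heidi Smith (Mumbai) bought Device M for $131.4
  Heidi Smith (Mumbai) bought Widget A for $176.21
  Eve Davis (New York) bought Tool Q for $172.14

Total per person:
  Eve Davis: $350.94
  Heidi Smith: $307.61

Top spender: Eve Davis ($350.94)

Eve Davis ($350.94)


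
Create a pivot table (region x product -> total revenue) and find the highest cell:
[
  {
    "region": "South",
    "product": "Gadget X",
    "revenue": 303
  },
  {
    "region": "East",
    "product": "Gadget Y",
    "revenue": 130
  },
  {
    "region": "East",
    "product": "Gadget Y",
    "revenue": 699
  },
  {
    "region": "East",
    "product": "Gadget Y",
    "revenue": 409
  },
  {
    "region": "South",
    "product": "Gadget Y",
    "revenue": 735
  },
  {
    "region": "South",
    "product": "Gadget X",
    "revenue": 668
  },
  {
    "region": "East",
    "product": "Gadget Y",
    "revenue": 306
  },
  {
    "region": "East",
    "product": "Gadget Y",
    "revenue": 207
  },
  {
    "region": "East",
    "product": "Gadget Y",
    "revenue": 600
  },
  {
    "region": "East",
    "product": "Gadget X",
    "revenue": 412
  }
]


Pivot: region (rows) x product (columns) -> total revenue

     Gadget X      Gadget Y    
East           412          2351  
South          971           735  

Highest: East / Gadget Y = $2351

East / Gadget Y = $2351


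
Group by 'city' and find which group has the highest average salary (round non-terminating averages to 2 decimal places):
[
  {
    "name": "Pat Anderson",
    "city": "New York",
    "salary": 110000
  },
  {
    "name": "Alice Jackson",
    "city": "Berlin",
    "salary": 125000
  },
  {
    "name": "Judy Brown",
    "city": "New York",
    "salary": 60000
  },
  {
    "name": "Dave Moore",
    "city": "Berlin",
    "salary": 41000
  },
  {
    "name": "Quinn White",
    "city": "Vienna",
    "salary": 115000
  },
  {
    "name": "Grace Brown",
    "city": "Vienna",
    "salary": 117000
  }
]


Group by: city

Groups:
  Berlin: 2 people, avg salary = 166000/2 = $83000
  New York: 2 people, avg salary = 170000/2 = $85000
  Vienna: 2 people, avg salary = 232000/2 = $116000

Highest average salary: Vienna ($116000)

Vienna ($116000)


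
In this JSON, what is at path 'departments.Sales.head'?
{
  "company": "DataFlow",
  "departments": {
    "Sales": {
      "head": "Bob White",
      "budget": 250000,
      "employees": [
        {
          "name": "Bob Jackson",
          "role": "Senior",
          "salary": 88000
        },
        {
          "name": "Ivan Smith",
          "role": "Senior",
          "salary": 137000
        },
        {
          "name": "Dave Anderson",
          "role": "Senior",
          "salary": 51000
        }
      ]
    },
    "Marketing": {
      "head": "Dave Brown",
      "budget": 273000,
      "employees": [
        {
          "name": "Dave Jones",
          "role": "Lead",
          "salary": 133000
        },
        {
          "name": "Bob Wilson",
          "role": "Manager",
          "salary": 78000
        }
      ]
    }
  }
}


Path: departments.Sales.head

Navigate:
  -> departments
  -> Sales
  -> head = 'Bob White'

Bob White


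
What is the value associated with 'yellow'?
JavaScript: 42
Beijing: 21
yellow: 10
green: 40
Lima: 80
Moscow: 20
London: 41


Looking up key 'yellow'
Value: 10

10


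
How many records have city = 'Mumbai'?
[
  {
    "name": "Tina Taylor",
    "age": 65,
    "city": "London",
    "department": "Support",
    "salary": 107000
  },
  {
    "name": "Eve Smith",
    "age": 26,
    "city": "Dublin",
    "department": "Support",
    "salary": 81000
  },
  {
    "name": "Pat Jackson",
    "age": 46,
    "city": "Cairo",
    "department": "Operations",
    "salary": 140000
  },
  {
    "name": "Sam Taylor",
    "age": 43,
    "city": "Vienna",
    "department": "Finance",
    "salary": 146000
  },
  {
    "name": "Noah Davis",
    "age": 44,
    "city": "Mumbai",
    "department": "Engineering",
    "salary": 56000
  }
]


Data: 5 records
Condition: city = 'Mumbai'

Checking each record:
  Tina Taylor: London
  Eve Smith: Dublin
  Pat Jackson: Cairo
  Sam Taylor: Vienna
  Noah Davis: Mumbai MATCH

Count: 1

1


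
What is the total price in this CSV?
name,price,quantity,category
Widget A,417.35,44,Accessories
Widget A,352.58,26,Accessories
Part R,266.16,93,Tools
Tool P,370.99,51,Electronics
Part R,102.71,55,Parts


Computing total price:
Values: [417.35, 352.58, 266.16, 370.99, 102.71]
Sum = 1509.79

1509.79


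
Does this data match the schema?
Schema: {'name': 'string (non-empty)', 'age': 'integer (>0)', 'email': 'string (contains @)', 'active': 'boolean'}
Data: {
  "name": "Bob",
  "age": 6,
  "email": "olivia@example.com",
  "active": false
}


Validating each field against schema:
  name: OK (non-empty string)
  age: OK (positive integer)
  email: OK (string with @)
  active: OK (boolean)

Result: VALID

VALID


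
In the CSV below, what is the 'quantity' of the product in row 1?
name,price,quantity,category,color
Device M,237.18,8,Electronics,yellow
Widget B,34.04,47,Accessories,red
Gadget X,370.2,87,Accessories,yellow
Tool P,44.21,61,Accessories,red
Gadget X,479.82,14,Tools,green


Query: Row 1 ('Device M'), column 'quantity'
Value: 8

8


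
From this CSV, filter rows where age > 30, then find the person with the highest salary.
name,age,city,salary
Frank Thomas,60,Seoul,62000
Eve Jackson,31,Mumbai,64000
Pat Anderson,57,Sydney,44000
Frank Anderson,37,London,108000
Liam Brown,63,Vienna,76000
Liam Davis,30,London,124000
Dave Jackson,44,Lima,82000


Filter: age > 30
Sort by: salary (descending)

Filtered records (6):
  Frank Anderson, age 37, salary $108000
  Dave Jackson, age 44, salary $82000
  Liam Brown, age 63, salary $76000
  Eve Jackson, age 31, salary $64000
  Frank Thomas, age 60, salary $62000
  Pat Anderson, age 57, salary $44000

Highest salary: Frank Anderson ($108000)

Frank Anderson


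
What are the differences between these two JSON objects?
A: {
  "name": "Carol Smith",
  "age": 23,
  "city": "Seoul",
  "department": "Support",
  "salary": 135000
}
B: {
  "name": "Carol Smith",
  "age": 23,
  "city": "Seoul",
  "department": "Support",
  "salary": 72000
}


Comparing each field (in key order):
  name: same
  age: same
  city: same
  department: same
  salary: DIFFERENT
Differences:
  salary: 135000 -> 72000

1 field(s) changed

1 change: salary


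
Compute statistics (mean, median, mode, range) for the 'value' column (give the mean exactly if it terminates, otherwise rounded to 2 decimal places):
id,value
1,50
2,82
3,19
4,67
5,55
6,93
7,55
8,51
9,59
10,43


Data: [50, 82, 19, 67, 55, 93, 55, 51, 59, 43]
Count: 10
Sum: 574
Mean: 574/10 = 57.4
Sorted: [19, 43, 50, 51, 55, 55, 59, 67, 82, 93]
Median: 55.0
Mode: 55 (2 times)
Range: 93 - 19 = 74
Min: 19, Max: 93

mean=57.4, median=55.0, mode=55, range=74


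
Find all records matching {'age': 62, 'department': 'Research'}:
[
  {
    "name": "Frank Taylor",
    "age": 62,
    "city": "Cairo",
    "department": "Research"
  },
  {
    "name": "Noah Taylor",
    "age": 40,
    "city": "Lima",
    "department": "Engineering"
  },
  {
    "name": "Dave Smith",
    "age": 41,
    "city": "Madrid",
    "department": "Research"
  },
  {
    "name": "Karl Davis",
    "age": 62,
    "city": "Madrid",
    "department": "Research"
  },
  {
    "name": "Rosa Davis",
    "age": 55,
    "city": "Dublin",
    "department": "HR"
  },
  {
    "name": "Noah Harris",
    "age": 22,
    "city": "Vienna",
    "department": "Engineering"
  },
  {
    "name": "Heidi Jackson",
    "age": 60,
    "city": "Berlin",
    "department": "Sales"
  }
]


Search criteria: {'age': 62, 'department': 'Research'}

Checking 7 records:
  Frank Taylor: {age: 62, department: Research} <-- MATCH
  Noah Taylor: {age: 40, department: Engineering}
  Dave Smith: {age: 41, department: Research}
  Karl Davis: {age: 62, department: Research} <-- MATCH
  Rosa Davis: {age: 55, department: HR}
  Noah Harris: {age: 22, department: Engineering}
  Heidi Jackson: {age: 60, department: Sales}

Matches: ["Frank Taylor", "Karl Davis"]

["Frank Taylor", "Karl Davis"]


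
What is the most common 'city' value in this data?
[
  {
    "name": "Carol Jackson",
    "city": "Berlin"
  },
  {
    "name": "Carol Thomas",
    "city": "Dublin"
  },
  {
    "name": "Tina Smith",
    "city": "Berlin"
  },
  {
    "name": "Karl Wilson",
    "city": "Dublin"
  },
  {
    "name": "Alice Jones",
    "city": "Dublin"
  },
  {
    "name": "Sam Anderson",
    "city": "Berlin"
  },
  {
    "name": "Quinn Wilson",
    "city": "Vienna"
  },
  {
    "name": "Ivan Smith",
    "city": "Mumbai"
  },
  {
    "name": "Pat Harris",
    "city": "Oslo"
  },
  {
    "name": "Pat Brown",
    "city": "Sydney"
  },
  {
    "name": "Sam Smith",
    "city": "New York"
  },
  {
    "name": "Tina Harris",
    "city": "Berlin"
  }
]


Counting 'city' values across 12 records:

  Berlin: 4 ####
  Dublin: 3 ###
  Vienna: 1 #
  Mumbai: 1 #
  Oslo: 1 #
  Sydney: 1 #
  New York: 1 #

Most common: Berlin (4 times)

Berlin (4 times)


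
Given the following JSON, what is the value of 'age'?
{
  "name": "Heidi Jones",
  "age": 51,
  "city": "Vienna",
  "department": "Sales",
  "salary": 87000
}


Looking up field 'age'
Value: 51

51


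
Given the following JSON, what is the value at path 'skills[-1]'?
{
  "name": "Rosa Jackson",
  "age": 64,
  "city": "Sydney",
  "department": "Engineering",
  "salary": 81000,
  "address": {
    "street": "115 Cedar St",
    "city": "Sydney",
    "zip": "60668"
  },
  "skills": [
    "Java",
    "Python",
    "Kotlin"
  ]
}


Query: skills[-1]
Path: skills -> last element
Value: Kotlin

Kotlin


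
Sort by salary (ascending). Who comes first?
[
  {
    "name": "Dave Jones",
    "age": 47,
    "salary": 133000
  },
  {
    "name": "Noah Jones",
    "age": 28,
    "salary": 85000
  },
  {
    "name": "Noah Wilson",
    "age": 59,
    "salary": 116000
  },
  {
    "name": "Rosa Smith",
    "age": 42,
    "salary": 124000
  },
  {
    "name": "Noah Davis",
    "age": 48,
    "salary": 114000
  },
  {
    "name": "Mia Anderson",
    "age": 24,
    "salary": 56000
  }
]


Sort by: salary (ascending)

Sorted order:
  1. Mia Anderson (salary = 56000)
  2. Noah Jones (salary = 85000)
  3. Noah Davis (salary = 114000)
  4. Noah Wilson (salary = 116000)
  5. Rosa Smith (salary = 124000)
  6. Dave Jones (salary = 133000)

First: Mia Anderson

Mia Anderson


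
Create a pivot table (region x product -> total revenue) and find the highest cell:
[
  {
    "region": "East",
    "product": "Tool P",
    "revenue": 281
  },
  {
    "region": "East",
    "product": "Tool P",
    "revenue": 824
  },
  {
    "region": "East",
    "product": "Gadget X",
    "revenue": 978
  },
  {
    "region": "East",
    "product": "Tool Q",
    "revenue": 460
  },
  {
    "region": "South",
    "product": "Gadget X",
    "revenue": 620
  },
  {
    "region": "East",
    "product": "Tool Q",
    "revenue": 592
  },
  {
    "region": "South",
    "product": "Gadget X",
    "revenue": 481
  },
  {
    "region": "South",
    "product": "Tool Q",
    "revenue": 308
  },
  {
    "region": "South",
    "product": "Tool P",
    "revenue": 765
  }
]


Pivot: region (rows) x product (columns) -> total revenue

     Gadget X      Tool P        Tool Q      
East           978          1105          1052  
South         1101           765           308  

Highest: East / Tool P = $1105

East / Tool P = $1105


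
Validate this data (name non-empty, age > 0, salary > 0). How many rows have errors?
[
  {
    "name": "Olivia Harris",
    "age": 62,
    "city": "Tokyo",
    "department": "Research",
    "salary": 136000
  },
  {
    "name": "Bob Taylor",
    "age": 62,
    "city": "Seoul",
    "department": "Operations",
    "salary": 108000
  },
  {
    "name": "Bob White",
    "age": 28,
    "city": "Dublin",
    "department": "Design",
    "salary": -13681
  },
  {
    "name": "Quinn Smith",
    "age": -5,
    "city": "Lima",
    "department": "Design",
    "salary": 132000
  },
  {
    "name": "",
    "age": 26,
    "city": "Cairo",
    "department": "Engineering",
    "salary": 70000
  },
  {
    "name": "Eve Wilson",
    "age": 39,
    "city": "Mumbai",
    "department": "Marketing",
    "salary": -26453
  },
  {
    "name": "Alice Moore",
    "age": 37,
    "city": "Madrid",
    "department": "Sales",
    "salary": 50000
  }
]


Validating 7 records:
Rules: name non-empty, age > 0, salary > 0

  Row 1 (Olivia Harris): OK
  Row 2 (Bob Taylor): OK
  Row 3 (Bob White): negative salary: -13681
  Row 4 (Quinn Smith): negative age: -5
  Row 5 (???): empty name
  Row 6 (Eve Wilson): negative salary: -26453
  Row 7 (Alice Moore): OK

Total errors: 4

4 errors


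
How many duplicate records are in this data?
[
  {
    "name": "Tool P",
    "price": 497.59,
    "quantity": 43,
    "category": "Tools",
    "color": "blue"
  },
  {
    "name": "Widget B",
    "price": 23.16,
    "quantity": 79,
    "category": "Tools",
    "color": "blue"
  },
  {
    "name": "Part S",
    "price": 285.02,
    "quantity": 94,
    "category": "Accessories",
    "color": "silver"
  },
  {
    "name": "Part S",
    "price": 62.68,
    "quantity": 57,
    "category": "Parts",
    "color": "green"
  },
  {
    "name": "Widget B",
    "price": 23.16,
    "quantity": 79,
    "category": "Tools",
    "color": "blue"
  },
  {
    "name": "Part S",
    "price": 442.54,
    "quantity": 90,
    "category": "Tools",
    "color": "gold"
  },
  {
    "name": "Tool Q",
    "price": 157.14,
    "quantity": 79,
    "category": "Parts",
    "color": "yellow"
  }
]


Checking 7 records for duplicates:

  Row 1: Tool P ($497.59, qty 43)
  Row 2: Widget B ($23.16, qty 79)
  Row 3: Part S ($285.02, qty 94)
  Row 4: Part S ($62.68, qty 57)
  Row 5: Widget B ($23.16, qty 79) <-- DUPLICATE
  Row 6: Part S ($442.54, qty 90)
  Row 7: Tool Q ($157.14, qty 79)

Duplicates found: 1
Unique records: 6

1 duplicates, 6 unique


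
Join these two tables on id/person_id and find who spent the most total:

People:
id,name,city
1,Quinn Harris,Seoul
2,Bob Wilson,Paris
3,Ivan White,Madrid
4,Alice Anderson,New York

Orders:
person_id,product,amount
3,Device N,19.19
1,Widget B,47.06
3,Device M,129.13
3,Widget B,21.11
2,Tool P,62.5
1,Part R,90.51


Join on: people.id = orders.person_id

Joined rows:
  Ivan White (Madrid) bought Device N for $19.19
  Quinn Harris (Seoul) bought Widget B for $47.06
  Ivan White (Madrid) bought Device M for $129.13
  Ivan White (Madrid) bought Widget B for $21.11
  Bob Wilson (Paris) bought Tool P for $62.5
  Quinn Harris (Seoul) bought Part R for $90.51

Total per person:
  Ivan White: $169.43
  Quinn Harris: $137.57
  Bob Wilson: $62.50

Top spender: Ivan White ($169.43)

Ivan White ($169.43)


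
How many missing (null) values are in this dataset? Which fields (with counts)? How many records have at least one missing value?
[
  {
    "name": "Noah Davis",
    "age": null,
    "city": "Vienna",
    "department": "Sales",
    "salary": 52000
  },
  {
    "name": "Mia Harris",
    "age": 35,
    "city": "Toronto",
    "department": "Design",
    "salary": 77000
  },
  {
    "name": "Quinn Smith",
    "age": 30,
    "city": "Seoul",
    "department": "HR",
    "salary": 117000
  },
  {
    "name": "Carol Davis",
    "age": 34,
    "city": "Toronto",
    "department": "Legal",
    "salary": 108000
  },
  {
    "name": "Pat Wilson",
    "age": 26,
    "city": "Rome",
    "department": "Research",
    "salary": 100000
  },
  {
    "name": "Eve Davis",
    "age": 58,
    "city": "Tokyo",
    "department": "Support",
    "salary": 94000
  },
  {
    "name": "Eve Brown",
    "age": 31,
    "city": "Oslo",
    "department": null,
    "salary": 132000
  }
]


Checking for missing (null) values in 7 records:

  Noah Davis: age
  Mia Harris: complete
  Quinn Smith: complete
  Carol Davis: complete
  Pat Wilson: complete
  Eve Davis: complete
  Eve Brown: department

Per field:
  name: 0 missing
  age: 1 missing
  city: 0 missing
  department: 1 missing
  salary: 0 missing

Total missing values: 2
Records with any missing: 2

2 missing values (age: 1, department: 1); 2 incomplete records


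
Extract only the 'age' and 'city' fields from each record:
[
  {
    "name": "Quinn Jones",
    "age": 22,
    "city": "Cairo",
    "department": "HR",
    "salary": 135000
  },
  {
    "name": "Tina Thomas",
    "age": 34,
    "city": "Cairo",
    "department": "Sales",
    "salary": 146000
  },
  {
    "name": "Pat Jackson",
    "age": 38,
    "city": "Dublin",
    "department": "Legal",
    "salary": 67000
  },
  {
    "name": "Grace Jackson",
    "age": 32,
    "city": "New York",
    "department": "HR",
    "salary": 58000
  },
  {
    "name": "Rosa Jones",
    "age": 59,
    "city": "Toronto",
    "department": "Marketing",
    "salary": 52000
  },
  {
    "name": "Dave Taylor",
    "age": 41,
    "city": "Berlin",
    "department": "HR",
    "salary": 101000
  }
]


Original: 6 records with fields: name, age, city, department, salary
Keep: ['age', 'city']
Drop: ['name', 'department', 'salary']
Result: 6 records, 2 fields each

[
  {
    "age": 22,
    "city": "Cairo"
  },
  {
    "age": 34,
    "city": "Cairo"
  },
  {
    "age": 38,
    "city": "Dublin"
  },
  {
    "age": 32,
    "city": "New York"
  },
  {
    "age": 59,
    "city": "Toronto"
  },
  {
    "age": 41,
    "city": "Berlin"
  }
]


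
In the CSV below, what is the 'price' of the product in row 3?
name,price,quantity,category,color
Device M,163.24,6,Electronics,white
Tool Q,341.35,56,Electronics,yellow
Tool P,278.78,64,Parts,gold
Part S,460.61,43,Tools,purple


Query: Row 3 ('Tool P'), column 'price'
Value: 278.78

278.78


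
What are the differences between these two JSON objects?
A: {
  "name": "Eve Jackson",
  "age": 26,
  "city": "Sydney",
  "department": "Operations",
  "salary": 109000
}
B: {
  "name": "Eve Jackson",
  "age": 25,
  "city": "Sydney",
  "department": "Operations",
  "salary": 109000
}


Comparing each field (in key order):
  name: same
  age: DIFFERENT
  city: same
  department: same
  salary: same
Differences:
  age: 26 -> 25

1 field(s) changed

1 change: age


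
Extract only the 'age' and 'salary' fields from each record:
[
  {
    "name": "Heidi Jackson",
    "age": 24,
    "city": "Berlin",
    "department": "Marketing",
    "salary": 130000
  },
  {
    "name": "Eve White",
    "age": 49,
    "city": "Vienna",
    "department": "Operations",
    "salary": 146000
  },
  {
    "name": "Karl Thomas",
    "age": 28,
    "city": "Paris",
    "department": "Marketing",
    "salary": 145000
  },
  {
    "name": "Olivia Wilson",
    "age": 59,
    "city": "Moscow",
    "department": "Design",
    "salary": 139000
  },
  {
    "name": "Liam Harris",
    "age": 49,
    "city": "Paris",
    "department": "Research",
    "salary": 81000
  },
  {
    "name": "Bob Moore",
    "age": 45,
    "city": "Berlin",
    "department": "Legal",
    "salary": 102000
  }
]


Original: 6 records with fields: name, age, city, department, salary
Keep: ['age', 'salary']
Drop: ['name', 'city', 'department']
Result: 6 records, 2 fields each

[
  {
    "age": 24,
    "salary": 130000
  },
  {
    "age": 49,
    "salary": 146000
  },
  {
    "age": 28,
    "salary": 145000
  },
  {
    "age": 59,
    "salary": 139000
  },
  {
    "age": 49,
    "salary": 81000
  },
  {
    "age": 45,
    "salary": 102000
  }
]


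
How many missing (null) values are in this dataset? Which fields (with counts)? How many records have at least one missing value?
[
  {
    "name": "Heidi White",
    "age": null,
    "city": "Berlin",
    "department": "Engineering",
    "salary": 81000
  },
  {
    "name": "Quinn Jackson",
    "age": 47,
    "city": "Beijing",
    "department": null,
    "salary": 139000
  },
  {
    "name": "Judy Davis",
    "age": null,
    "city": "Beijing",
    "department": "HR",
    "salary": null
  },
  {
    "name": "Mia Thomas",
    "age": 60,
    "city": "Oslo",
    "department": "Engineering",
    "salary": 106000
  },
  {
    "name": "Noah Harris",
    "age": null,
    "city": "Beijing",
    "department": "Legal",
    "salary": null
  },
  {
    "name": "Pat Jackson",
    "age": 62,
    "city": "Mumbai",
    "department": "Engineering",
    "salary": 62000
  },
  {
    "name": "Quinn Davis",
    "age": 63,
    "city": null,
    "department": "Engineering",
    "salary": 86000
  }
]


Checking for missing (null) values in 7 records:

  Heidi White: age
  Quinn Jackson: department
  Judy Davis: age, salary
  Mia Thomas: complete
  Noah Harris: age, salary
  Pat Jackson: complete
  Quinn Davis: city

Per field:
  name: 0 missing
  age: 3 missing
  city: 1 missing
  department: 1 missing
  salary: 2 missing

Total missing values: 7
Records with any missing: 5

7 missing values (age: 3, city: 1, department: 1, salary: 2); 5 incomplete records


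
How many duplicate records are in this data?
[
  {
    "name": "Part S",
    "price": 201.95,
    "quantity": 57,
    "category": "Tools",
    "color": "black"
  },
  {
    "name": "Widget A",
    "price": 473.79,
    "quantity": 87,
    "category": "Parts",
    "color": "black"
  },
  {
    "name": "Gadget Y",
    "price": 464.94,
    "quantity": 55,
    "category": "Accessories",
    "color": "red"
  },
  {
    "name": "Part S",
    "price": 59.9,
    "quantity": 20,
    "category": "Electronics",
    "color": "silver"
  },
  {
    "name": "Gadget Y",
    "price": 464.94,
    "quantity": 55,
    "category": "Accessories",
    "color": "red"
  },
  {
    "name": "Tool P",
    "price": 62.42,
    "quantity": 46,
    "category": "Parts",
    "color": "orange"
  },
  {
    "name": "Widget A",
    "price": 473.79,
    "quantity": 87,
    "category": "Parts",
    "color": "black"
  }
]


Checking 7 records for duplicates:

  Row 1: Part S ($201.95, qty 57)
  Row 2: Widget A ($473.79, qty 87)
  Row 3: Gadget Y ($464.94, qty 55)
  Row 4: Part S ($59.9, qty 20)
  Row 5: Gadget Y ($464.94, qty 55) <-- DUPLICATE
  Row 6: Tool P ($62.42, qty 46)
  Row 7: Widget A ($473.79, qty 87) <-- DUPLICATE

Duplicates found: 2
Unique records: 5

2 duplicates, 5 unique


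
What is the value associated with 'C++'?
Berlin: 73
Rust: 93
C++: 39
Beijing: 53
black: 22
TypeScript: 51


Looking up key 'C++'
Value: 39

39


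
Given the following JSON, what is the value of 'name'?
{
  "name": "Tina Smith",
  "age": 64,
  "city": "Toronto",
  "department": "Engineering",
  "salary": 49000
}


Looking up field 'name'
Value: Tina Smith

Tina Smith


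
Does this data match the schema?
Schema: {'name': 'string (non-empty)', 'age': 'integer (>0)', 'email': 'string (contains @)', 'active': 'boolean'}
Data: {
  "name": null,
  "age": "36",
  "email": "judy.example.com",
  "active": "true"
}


Validating each field against schema:
  name: FAIL (null is not a string)
  age: FAIL ("36" is not an integer)
  email: FAIL ("judy.example.com" does not contain @)
  active: FAIL ("true" is not a boolean)

Result: INVALID (4 errors: name, age, email, active)

INVALID (4 errors: name, age, email, active)


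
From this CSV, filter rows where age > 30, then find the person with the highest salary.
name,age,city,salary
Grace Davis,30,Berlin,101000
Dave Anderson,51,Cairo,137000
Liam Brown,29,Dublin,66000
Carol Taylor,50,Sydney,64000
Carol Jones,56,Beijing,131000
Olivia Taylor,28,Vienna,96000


Filter: age > 30
Sort by: salary (descending)

Filtered records (3):
  Dave Anderson, age 51, salary $137000
  Carol Jones, age 56, salary $131000
  Carol Taylor, age 50, salary $64000

Highest salary: Dave Anderson ($137000)

Dave Anderson


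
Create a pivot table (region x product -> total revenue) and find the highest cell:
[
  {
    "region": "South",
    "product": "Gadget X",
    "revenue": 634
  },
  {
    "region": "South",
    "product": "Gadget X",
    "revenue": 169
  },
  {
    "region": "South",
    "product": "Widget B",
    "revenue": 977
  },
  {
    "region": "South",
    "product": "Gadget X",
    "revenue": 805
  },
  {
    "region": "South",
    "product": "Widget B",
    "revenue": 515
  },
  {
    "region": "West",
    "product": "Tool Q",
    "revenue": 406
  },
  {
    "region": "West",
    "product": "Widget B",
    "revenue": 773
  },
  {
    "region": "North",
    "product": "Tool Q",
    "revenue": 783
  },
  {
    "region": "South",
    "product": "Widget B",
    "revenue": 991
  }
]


Pivot: region (rows) x product (columns) -> total revenue

     Gadget X      Tool Q        Widget B    
North            0           783             0  
South         1608             0          2483  
West             0           406           773  

Highest: South / Widget B = $2483

South / Widget B = $2483


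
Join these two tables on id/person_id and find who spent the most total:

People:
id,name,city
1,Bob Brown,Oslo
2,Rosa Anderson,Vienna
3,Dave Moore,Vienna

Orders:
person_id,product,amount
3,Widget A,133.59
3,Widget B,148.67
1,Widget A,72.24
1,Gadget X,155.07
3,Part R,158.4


Join on: people.id = orders.person_id

Joined rows:
  Dave Moore (Vienna) bought Widget A for $133.59
  Dave Moore (Vienna) bought Widget B for $148.67
  Bob Brown (Oslo) bought Widget A for $72.24
  Bob Brown (Oslo) bought Gadget X for $155.07
  Dave Moore (Vienna) bought Part R for $158.4

Total per person:
  Dave Moore: $440.66
  Bob Brown: $227.31

Top spender: Dave Moore ($440.66)

Dave Moore ($440.66)


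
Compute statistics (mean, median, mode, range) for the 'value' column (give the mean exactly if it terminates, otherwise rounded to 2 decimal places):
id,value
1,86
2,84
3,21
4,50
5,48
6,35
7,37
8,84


Data: [86, 84, 21, 50, 48, 35, 37, 84]
Count: 8
Sum: 445
Mean: 445/8 = 55.625
Sorted: [21, 35, 37, 48, 50, 84, 84, 86]
Median: 49.0
Mode: 84 (2 times)
Range: 86 - 21 = 65
Min: 21, Max: 86

mean=55.625, median=49.0, mode=84, range=65


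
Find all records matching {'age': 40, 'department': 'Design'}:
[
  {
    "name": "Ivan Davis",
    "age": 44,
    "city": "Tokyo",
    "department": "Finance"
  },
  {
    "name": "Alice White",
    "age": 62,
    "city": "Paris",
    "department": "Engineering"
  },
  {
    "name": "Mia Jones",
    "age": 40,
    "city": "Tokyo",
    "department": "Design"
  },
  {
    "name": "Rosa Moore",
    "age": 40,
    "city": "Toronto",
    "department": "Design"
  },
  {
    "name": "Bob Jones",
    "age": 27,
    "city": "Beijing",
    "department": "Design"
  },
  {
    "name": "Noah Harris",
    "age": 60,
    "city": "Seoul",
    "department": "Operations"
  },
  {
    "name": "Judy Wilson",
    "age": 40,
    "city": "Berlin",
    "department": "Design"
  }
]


Search criteria: {'age': 40, 'department': 'Design'}

Checking 7 records:
  Ivan Davis: {age: 44, department: Finance}
  Alice White: {age: 62, department: Engineering}
  Mia Jones: {age: 40, department: Design} <-- MATCH
  Rosa Moore: {age: 40, department: Design} <-- MATCH
  Bob Jones: {age: 27, department: Design}
  Noah Harris: {age: 60, department: Operations}
  Judy Wilson: {age: 40, department: Design} <-- MATCH

Matches: ["Mia Jones", "Rosa Moore", "Judy Wilson"]

["Mia Jones", "Rosa Moore", "Judy Wilson"]


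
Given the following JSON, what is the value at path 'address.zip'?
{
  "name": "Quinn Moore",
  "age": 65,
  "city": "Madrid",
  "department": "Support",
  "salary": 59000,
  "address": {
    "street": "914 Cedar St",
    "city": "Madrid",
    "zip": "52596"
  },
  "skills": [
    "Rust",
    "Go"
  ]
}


Query: address.zip
Path: address -> zip
Value: 52596

52596


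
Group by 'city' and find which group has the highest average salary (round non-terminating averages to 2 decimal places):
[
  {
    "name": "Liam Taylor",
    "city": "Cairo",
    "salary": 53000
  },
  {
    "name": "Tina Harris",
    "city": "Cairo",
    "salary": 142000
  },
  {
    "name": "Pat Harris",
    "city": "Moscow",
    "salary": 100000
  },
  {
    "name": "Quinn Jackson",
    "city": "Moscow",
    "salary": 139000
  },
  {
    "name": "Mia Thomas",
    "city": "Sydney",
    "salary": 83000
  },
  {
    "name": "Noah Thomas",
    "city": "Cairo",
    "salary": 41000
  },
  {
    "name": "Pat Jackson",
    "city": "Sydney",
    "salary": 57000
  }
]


Group by: city

Groups:
  Cairo: 3 people, avg salary = 236000/3 ≈ $78666.67
  Moscow: 2 people, avg salary = 239000/2 = $119500
  Sydney: 2 people, avg salary = 140000/2 = $70000

Highest average salary: Moscow ($119500)

Moscow ($119500)
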